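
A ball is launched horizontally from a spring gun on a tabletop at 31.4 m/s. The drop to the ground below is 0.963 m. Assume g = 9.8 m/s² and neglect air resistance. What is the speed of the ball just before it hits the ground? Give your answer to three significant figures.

31.7 m/s

Fall time: t = √(2 × 0.963 / 9.8) = 0.4433 s.
At impact: v_x = 31.4 m/s (unchanged), v_y = g t = 9.8 × 0.4433 = 4.344 m/s.
Speed = √(v_x² + v_y²) = √(986.0 + 18.87) = 31.7 m/s.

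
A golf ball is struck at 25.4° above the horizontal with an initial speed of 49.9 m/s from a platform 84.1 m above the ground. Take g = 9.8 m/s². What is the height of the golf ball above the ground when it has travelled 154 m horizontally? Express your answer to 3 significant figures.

100 m

v_x = 49.9 cos 25.4° = 45.08 m/s, v_y0 = 49.9 sin 25.4° = 21.40 m/s.
Time to reach x = 154 m: t = x / v_x = 154 / 45.08 = 3.416 s.
y = 84.1 + v_y0 t − ½ g t² = 84.1 + 21.40×3.416 − 4.900×3.416² = 100 m.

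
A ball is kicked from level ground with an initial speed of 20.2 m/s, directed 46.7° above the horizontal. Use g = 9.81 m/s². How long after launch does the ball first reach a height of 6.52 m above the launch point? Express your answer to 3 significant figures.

v_y0 = 20.2 sin 46.7° = 14.70 m/s.
Set y = v_y0 t − ½ g t² = 6.52: 4.905 t² − 14.70 t + 6.52 = 0.
t = [14.70 ± √(216.1 − 127.9)] / 9.81 = (14.70 ± 9.391) / 9.81, giving t = 0.541 s or t = 2.46 s.
The ball is on the way up at the first time, so t = 0.541 s.

0.541 s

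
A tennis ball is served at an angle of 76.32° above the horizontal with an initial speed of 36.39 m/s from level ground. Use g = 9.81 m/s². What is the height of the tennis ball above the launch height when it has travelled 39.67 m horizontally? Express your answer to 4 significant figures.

v_x = 36.39 cos 76.32° = 8.6062 m/s, v_y0 = 36.39 sin 76.32° = 35.358 m/s.
Time to reach x = 39.67 m: t = x / v_x = 39.67 / 8.6062 = 4.6095 s.
y = v_y0 t − ½ g t² = 35.358×4.6095 − 4.905×4.6095² = 58.76 m.

58.76 m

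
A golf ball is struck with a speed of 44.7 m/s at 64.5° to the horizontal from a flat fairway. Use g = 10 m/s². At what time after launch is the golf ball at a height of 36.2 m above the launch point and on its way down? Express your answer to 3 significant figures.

v_y0 = 44.7 sin 64.5° = 40.35 m/s.
Set y = v_y0 t − ½ g t² = 36.2: 5.000 t² − 40.35 t + 36.2 = 0.
t = [40.35 ± √(1628 − 724.0)] / 10 = (40.35 ± 30.07) / 10, giving t = 1.03 s or t = 7.04 s.
On the way down corresponds to the larger root: t = 7.04 s.

7.04 s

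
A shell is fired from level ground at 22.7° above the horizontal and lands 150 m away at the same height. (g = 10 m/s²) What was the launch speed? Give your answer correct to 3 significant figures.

45.9 m/s

On level ground, R = v₀² sin(2θ) / g, so v₀ = √(R g / sin 2θ).
sin(2 × 22.7°) = 0.7120.
v₀ = √(150 × 10 / 0.7120) = √2107 = 45.9 m/s.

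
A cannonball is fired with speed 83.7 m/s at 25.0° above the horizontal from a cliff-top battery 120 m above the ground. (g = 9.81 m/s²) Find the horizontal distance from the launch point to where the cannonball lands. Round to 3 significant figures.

Components: v_x = 83.7 cos 25.0° = 75.86 m/s, v_y = 83.7 sin 25.0° = 35.37 m/s.
Vertical: 0 = 120 + 35.37 t − ½(9.81) t² ⇒ 4.905 t² − 35.37 t − 120 = 0.
t = [35.37 + √(1251 + 2354)] / 9.810 = 9.726 s.
Horizontal: R = v_x · t = 75.86 × 9.726 = 738 m.

738 m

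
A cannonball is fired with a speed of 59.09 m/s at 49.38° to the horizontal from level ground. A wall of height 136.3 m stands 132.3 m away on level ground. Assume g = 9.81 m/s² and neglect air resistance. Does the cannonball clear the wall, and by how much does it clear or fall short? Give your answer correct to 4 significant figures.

v_x = 59.09 cos 49.38° = 38.470 m/s; v_y0 = 59.09 sin 49.38° = 44.852 m/s.
Time to reach the wall: t = 132.3 / 38.470 = 3.4390 s.
Height at that point: y = 44.852×3.4390 − 4.905×3.4390² = 96.236 m.
That is 136.3 − 96.236 = 40.06 m below the top of the wall, so the cannonball does not clear it.

No — it falls 40.06 m short of clearing the wall.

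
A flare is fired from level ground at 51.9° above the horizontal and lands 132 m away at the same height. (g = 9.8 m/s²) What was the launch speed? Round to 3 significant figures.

36.5 m/s

On level ground, R = v₀² sin(2θ) / g, so v₀ = √(R g / sin 2θ).
sin(2 × 51.9°) = 0.9711.
v₀ = √(132 × 9.8 / 0.9711) = √1332 = 36.5 m/s.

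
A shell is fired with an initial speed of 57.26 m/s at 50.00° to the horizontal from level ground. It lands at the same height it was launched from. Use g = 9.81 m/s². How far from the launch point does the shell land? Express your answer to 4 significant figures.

Components: v_x = 57.26 cos 50.00° = 36.806 m/s, v_y = 57.26 sin 50.00° = 43.864 m/s.
Time of flight (same landing height): t = 2 v_y / g = 2 × 43.864 / 9.81 = 8.9427 s.
Range: R = v_x · t = 36.806 × 8.9427 = 329.1 m.

329.1 m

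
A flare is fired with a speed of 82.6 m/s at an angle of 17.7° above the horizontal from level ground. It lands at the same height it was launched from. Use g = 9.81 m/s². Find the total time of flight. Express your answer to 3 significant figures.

5.12 s

Vertical component: v_y = 82.6 sin 17.7° = 25.11 m/s.
For a projectile landing at launch height, time of flight is t = 2 v_y / g = 2 × 25.11 / 9.81 = 5.12 s.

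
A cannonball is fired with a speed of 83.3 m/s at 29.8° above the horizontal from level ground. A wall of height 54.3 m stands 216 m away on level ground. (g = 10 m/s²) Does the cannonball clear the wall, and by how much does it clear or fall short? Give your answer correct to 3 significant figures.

v_x = 83.3 cos 29.8° = 72.28 m/s; v_y0 = 83.3 sin 29.8° = 41.40 m/s.
Time to reach the wall: t = 216 / 72.28 = 2.988 s.
Height at that point: y = 41.40×2.988 − 5.000×2.988² = 79.06 m.
That is 79.06 − 54.3 = 24.8 m above the top of the wall, so the cannonball clears it.

Yes — it clears the wall by 24.8 m.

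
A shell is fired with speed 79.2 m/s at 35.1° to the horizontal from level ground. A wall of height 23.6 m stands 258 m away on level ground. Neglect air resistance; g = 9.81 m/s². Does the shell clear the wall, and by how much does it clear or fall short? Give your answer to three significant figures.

v_x = 79.2 cos 35.1° = 64.80 m/s; v_y0 = 79.2 sin 35.1° = 45.54 m/s.
Time to reach the wall: t = 258 / 64.80 = 3.981 s.
Height at that point: y = 45.54×3.981 − 4.905×3.981² = 103.6 m.
That is 103.6 − 23.6 = 80.0 m above the top of the wall, so the shell clears it.

Yes — it clears the wall by 80.0 m.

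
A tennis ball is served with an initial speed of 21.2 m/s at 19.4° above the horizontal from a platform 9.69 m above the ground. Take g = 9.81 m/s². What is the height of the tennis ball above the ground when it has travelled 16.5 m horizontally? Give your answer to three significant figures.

12.2 m

v_x = 21.2 cos 19.4° = 20.00 m/s, v_y0 = 21.2 sin 19.4° = 7.042 m/s.
Time to reach x = 16.5 m: t = x / v_x = 16.5 / 20.00 = 0.8250 s.
y = 9.69 + v_y0 t − ½ g t² = 9.69 + 7.042×0.8250 − 4.905×0.8250² = 12.2 m.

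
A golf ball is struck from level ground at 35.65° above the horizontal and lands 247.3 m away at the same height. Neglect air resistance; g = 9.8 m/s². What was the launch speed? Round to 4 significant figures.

50.58 m/s

On level ground, R = v₀² sin(2θ) / g, so v₀ = √(R g / sin 2θ).
sin(2 × 35.65°) = 0.9472.
v₀ = √(247.3 × 9.8 / 0.9472) = √2558.6 = 50.58 m/s.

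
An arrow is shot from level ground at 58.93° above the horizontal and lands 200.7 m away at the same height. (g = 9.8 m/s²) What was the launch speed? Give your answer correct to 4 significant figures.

On level ground, R = v₀² sin(2θ) / g, so v₀ = √(R g / sin 2θ).
sin(2 × 58.93°) = 0.8841.
v₀ = √(200.7 × 9.8 / 0.8841) = √2224.7 = 47.17 m/s.

47.17 m/s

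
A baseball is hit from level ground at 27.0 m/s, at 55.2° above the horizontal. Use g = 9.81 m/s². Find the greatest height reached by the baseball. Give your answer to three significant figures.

Vertical component of launch velocity: v_y = 27.0 sin 55.2° = 22.17 m/s.
At the highest point the vertical velocity is zero, so v_y² = 2 g h_max.
h_max = (22.17)² / (2 × 9.81) = 491.5 / 19.62 = 25.1 m.

25.1 m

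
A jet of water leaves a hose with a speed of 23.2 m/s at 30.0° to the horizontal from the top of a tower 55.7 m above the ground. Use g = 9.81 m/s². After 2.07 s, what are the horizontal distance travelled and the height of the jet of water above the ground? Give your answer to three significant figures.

x = 41.6 m, y = 58.7 m

v_x = 23.2 cos 30.0° = 20.09 m/s; v_y0 = 23.2 sin 30.0° = 11.60 m/s.
x = v_x t = 20.09 × 2.07 = 41.6 m.
y = 55.7 + v_y0 t − ½ g t² = 58.7 m.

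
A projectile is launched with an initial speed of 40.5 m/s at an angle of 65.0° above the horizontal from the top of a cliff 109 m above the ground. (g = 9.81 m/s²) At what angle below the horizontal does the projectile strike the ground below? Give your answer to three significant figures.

73.8°

v_x = 40.5 cos 65.0° = 17.12 m/s.
At impact |v_y| = √(v_y0² + 2 g h) = √(36.71² + 2×9.81×109) = 59.04 m/s.
Angle below horizontal = arctan(|v_y| / v_x) = arctan(59.04 / 17.12) = 73.8°.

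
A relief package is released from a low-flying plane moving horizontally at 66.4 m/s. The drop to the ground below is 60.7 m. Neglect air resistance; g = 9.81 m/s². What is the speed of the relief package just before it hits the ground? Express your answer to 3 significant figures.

74.8 m/s

Fall time: t = √(2 × 60.7 / 9.81) = 3.518 s.
At impact: v_x = 66.4 m/s (unchanged), v_y = g t = 9.81 × 3.518 = 34.51 m/s.
Speed = √(v_x² + v_y²) = √(4409 + 1191) = 74.8 m/s.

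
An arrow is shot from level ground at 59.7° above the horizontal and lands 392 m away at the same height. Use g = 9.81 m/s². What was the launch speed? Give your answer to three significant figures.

On level ground, R = v₀² sin(2θ) / g, so v₀ = √(R g / sin 2θ).
sin(2 × 59.7°) = 0.8712.
v₀ = √(392 × 9.81 / 0.8712) = √4414 = 66.4 m/s.

66.4 m/s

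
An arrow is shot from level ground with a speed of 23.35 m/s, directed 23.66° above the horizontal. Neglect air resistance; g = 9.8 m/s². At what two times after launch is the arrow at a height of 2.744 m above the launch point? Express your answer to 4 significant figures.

v_y0 = 23.35 sin 23.66° = 9.3706 m/s.
Set y = v_y0 t − ½ g t² = 2.744: 4.900 t² − 9.3706 t + 2.744 = 0.
t = [9.3706 ± √(87.808 − 53.782)] / 9.8 = (9.3706 ± 5.8332) / 9.8, giving t = 0.3610 s or t = 1.551 s.
So the arrow is at 2.744 m at t = 0.3610 s (rising) and t = 1.551 s (falling).

0.3610 s and 1.551 s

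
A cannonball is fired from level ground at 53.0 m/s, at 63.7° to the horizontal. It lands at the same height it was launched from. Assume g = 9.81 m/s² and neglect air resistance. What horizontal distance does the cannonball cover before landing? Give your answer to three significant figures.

227 m

For level ground, R = v₀² sin(2θ) / g.
sin(2 × 63.7°) = sin 127.4° = 0.7944.
R = (53.0)² × 0.7944 / 9.81 = 227 m.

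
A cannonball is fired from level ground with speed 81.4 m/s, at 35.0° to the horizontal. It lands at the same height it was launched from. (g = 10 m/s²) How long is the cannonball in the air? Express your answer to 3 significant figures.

9.34 s

Vertical component: v_y = 81.4 sin 35.0° = 46.69 m/s.
For a projectile landing at launch height, time of flight is t = 2 v_y / g = 2 × 46.69 / 10 = 9.34 s.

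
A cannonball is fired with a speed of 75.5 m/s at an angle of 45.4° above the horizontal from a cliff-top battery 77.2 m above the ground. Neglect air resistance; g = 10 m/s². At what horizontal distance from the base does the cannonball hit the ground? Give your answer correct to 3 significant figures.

638 m

Components: v_x = 75.5 cos 45.4° = 53.01 m/s, v_y = 75.5 sin 45.4° = 53.76 m/s.
Vertical: 0 = 77.2 + 53.76 t − ½(10) t² ⇒ 5.000 t² − 53.76 t − 77.2 = 0.
t = [53.76 + √(2890 + 1544)] / 10.00 = 12.03 s.
Horizontal: R = v_x · t = 53.01 × 12.03 = 638 m.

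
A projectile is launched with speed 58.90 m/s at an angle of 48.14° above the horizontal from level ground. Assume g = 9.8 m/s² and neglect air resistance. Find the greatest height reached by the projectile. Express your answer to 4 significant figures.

Vertical component of launch velocity: v_y = 58.90 sin 48.14° = 43.867 m/s.
At the highest point the vertical velocity is zero, so v_y² = 2 g h_max.
h_max = (43.867)² / (2 × 9.8) = 1924.3 / 19.60 = 98.18 m.

98.18 m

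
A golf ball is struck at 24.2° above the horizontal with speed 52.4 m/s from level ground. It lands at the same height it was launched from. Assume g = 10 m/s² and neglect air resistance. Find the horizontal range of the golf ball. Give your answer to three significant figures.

205 m

For level ground, R = v₀² sin(2θ) / g.
sin(2 × 24.2°) = sin 48.40° = 0.7478.
R = (52.4)² × 0.7478 / 10 = 205 m.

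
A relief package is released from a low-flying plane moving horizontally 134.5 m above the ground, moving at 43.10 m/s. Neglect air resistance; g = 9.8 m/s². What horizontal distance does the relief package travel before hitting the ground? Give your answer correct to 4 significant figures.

Initial vertical velocity is zero, so the fall time comes from h = ½ g t²: t = √(2 × 134.5 / 9.8) = 5.2392 s.
Horizontal motion is uniform at 43.10 m/s, so x = 43.10 × 5.2392 = 225.8 m.

225.8 m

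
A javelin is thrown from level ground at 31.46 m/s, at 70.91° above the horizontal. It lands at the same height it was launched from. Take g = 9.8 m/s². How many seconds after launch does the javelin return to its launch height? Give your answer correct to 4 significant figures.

Vertical component: v_y = 31.46 sin 70.91° = 29.730 m/s.
For a projectile landing at launch height, time of flight is t = 2 v_y / g = 2 × 29.730 / 9.8 = 6.067 s.

6.067 s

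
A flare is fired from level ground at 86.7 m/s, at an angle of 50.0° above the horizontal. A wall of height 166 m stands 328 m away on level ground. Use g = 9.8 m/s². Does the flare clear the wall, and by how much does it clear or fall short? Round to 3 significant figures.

Yes — it clears the wall by 55.2 m.

v_x = 86.7 cos 50.0° = 55.73 m/s; v_y0 = 86.7 sin 50.0° = 66.42 m/s.
Time to reach the wall: t = 328 / 55.73 = 5.886 s.
Height at that point: y = 66.42×5.886 − 4.900×5.886² = 221.2 m.
That is 221.2 − 166 = 55.2 m above the top of the wall, so the flare clears it.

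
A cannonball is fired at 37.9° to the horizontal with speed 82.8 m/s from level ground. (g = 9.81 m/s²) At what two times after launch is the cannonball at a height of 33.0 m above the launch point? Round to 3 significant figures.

0.695 s and 9.67 s

v_y0 = 82.8 sin 37.9° = 50.86 m/s.
Set y = v_y0 t − ½ g t² = 33.0: 4.905 t² − 50.86 t + 33.0 = 0.
t = [50.86 ± √(2587 − 647.5)] / 9.81 = (50.86 ± 44.04) / 9.81, giving t = 0.695 s or t = 9.67 s.
So the cannonball is at 33.0 m at t = 0.695 s (rising) and t = 9.67 s (falling).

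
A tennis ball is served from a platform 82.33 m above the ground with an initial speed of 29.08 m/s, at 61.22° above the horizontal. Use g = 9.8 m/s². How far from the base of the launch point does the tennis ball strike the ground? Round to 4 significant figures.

104.4 m

Components: v_x = 29.08 cos 61.22° = 14.001 m/s, v_y = 29.08 sin 61.22° = 25.488 m/s.
Vertical: 0 = 82.33 + 25.488 t − ½(9.8) t² ⇒ 4.900 t² − 25.488 t − 82.33 = 0.
t = [25.488 + √(649.64 + 1613.7)] / 9.800 = 7.4554 s.
Horizontal: R = v_x · t = 14.001 × 7.4554 = 104.4 m.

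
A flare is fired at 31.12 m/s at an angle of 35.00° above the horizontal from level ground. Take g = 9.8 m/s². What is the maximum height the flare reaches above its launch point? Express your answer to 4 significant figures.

Vertical component of launch velocity: v_y = 31.12 sin 35.00° = 17.850 m/s.
At the highest point the vertical velocity is zero, so v_y² = 2 g h_max.
h_max = (17.850)² / (2 × 9.8) = 318.62 / 19.60 = 16.26 m.

16.26 m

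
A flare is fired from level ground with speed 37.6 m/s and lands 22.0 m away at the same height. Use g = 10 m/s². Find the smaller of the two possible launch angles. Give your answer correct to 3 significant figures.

4.48°

Level-ground range: R = v₀² sin(2θ)/g ⇒ sin 2θ = R g / v₀² = 22.0×10/37.6² = 0.1556.
2θ = arcsin(0.1556) = 8.952° or 180° − 8.952° = 171.048°.
So θ = 4.48° or θ = 85.5°.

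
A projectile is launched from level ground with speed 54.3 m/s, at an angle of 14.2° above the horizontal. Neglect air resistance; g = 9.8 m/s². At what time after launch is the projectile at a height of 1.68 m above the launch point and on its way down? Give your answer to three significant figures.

v_y0 = 54.3 sin 14.2° = 13.32 m/s.
Set y = v_y0 t − ½ g t² = 1.68: 4.900 t² − 13.32 t + 1.68 = 0.
t = [13.32 ± √(177.4 − 32.93)] / 9.8 = (13.32 ± 12.02) / 9.8, giving t = 0.133 s or t = 2.59 s.
On the way down corresponds to the larger root: t = 2.59 s.

2.59 s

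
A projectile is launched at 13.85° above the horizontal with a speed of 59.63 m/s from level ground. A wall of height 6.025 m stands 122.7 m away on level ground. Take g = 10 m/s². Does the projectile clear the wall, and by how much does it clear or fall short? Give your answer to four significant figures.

Yes — it clears the wall by 1.769 m.

v_x = 59.63 cos 13.85° = 57.896 m/s; v_y0 = 59.63 sin 13.85° = 14.274 m/s.
Time to reach the wall: t = 122.7 / 57.896 = 2.1193 s.
Height at that point: y = 14.274×2.1193 − 5.000×2.1193² = 7.7937 m.
That is 7.7937 − 6.025 = 1.769 m above the top of the wall, so the projectile clears it.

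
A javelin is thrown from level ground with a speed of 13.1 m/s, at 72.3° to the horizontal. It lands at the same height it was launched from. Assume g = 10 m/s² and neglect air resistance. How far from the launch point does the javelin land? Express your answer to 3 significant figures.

9.94 m

Components: v_x = 13.1 cos 72.3° = 3.983 m/s, v_y = 13.1 sin 72.3° = 12.48 m/s.
Time of flight (same landing height): t = 2 v_y / g = 2 × 12.48 / 10 = 2.496 s.
Range: R = v_x · t = 3.983 × 2.496 = 9.94 m.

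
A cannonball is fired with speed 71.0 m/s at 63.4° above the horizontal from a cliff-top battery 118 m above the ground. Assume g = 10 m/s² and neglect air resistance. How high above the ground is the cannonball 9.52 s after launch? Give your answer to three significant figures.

v_y0 = 71.0 sin 63.4° = 63.48 m/s.
y(t) = 118 + v_y0 t − ½ g t² = 118 + 63.48×9.52 − ½×10×9.52² = 269 m.

269 m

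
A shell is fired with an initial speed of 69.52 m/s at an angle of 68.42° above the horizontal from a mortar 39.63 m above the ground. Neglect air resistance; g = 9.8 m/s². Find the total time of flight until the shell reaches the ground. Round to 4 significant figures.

Vertical component: v_y = 69.52 sin 68.42° = 64.647 m/s.
Taking up as positive with launch at y = 39.63 m, landing at y = 0: 0 = 39.63 + 64.647 t − ½(9.8) t².
Solving 4.900 t² − 64.647 t − 39.63 = 0 gives t = [64.647 + √(64.647² + 4·4.900·39.63)] / 9.800 = 13.78 s.

13.78 s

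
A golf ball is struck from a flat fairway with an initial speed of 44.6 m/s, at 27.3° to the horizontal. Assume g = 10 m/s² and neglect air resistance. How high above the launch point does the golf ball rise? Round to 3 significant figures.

20.9 m

Vertical component of launch velocity: v_y = 44.6 sin 27.3° = 20.46 m/s.
At the highest point the vertical velocity is zero, so v_y² = 2 g h_max.
h_max = (20.46)² / (2 × 10) = 418.6 / 20.00 = 20.9 m.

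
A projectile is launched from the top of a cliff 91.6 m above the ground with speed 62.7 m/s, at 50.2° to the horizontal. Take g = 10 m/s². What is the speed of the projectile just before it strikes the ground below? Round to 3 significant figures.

v_x = 62.7 cos 50.2° = 40.13 m/s is unchanged throughout.
For the vertical component, v_y² = v_y0² + 2 g h = (48.17)² + 2×10×91.6 = 4152, so |v_y| = 64.44 m/s.
Impact speed = √(v_x² + v_y²) = √(1610 + 4152) = 75.9 m/s.

75.9 m/s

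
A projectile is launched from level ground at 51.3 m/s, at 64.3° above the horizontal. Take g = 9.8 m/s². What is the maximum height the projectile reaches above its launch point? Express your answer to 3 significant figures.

Vertical component of launch velocity: v_y = 51.3 sin 64.3° = 46.23 m/s.
At the highest point the vertical velocity is zero, so v_y² = 2 g h_max.
h_max = (46.23)² / (2 × 9.8) = 2137 / 19.60 = 109 m.

109 m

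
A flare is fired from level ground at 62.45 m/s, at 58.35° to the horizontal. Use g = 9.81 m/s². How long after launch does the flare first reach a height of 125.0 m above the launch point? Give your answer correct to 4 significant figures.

v_y0 = 62.45 sin 58.35° = 53.162 m/s.
Set y = v_y0 t − ½ g t² = 125.0: 4.905 t² − 53.162 t + 125.0 = 0.
t = [53.162 ± √(2826.2 − 2452.5)] / 9.81 = (53.162 ± 19.331) / 9.81, giving t = 3.449 s or t = 7.390 s.
The flare is on the way up at the first time, so t = 3.449 s.

3.449 s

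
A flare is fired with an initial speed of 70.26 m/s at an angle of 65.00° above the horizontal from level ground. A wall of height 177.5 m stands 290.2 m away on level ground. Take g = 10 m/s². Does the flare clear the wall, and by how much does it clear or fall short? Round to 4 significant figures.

No — it falls 32.75 m short of clearing the wall.

v_x = 70.26 cos 65.00° = 29.693 m/s; v_y0 = 70.26 sin 65.00° = 63.677 m/s.
Time to reach the wall: t = 290.2 / 29.693 = 9.7733 s.
Height at that point: y = 63.677×9.7733 − 5.000×9.7733² = 144.75 m.
That is 177.5 − 144.75 = 32.75 m below the top of the wall, so the flare does not clear it.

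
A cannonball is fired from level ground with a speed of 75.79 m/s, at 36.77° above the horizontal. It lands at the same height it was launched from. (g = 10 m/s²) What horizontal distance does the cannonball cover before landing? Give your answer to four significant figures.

550.9 m

Components: v_x = 75.79 cos 36.77° = 60.711 m/s, v_y = 75.79 sin 36.77° = 45.368 m/s.
Time of flight (same landing height): t = 2 v_y / g = 2 × 45.368 / 10 = 9.0736 s.
Range: R = v_x · t = 60.711 × 9.0736 = 550.9 m.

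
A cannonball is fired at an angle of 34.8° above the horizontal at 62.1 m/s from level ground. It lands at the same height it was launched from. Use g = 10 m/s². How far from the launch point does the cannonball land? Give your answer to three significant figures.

Components: v_x = 62.1 cos 34.8° = 50.99 m/s, v_y = 62.1 sin 34.8° = 35.44 m/s.
Time of flight (same landing height): t = 2 v_y / g = 2 × 35.44 / 10 = 7.088 s.
Range: R = v_x · t = 50.99 × 7.088 = 361 m.

361 m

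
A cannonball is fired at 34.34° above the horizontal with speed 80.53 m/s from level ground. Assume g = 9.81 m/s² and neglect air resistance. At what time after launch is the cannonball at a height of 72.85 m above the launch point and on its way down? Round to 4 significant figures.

7.198 s

v_y0 = 80.53 sin 34.34° = 45.427 m/s.
Set y = v_y0 t − ½ g t² = 72.85: 4.905 t² − 45.427 t + 72.85 = 0.
t = [45.427 ± √(2063.6 − 1429.3)] / 9.81 = (45.427 ± 25.185) / 9.81, giving t = 2.063 s or t = 7.198 s.
On the way down corresponds to the larger root: t = 7.198 s.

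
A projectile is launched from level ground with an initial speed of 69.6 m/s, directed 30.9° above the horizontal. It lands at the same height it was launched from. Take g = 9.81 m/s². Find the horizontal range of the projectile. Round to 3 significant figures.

Components: v_x = 69.6 cos 30.9° = 59.72 m/s, v_y = 69.6 sin 30.9° = 35.74 m/s.
Time of flight (same landing height): t = 2 v_y / g = 2 × 35.74 / 9.81 = 7.286 s.
Range: R = v_x · t = 59.72 × 7.286 = 435 m.

435 m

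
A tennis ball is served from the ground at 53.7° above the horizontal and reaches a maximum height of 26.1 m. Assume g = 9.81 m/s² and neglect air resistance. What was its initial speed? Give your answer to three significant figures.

28.1 m/s

At maximum height v_y = 0, so (v₀ sin θ)² = 2 g H.
v₀ sin 53.7° = √(2 × 9.81 × 26.1) = 22.63 m/s.
v₀ = 22.63 / sin 53.7° = 22.63 / 0.8059 = 28.1 m/s.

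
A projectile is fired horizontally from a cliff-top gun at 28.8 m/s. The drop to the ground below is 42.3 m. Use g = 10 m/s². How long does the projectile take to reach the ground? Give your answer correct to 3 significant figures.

2.91 s

The horizontal speed doesn't affect the fall. With v_y0 = 0, h = ½ g t².
t = √(2 × 42.3 / 10) = √8.460 = 2.91 s.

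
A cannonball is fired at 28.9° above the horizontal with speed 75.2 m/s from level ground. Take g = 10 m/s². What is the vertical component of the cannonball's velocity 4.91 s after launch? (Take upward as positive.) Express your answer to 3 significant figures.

-12.8 m/s

Initial vertical component: v_y0 = 75.2 sin 28.9° = 36.34 m/s.
v_y(t) = v_y0 − g t = 36.34 − 10 × 4.91 = -12.8 m/s.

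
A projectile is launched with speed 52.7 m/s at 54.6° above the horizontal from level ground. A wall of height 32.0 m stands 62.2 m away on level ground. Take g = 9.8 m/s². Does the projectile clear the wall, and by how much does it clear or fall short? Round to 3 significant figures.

Yes — it clears the wall by 35.2 m.

v_x = 52.7 cos 54.6° = 30.53 m/s; v_y0 = 52.7 sin 54.6° = 42.96 m/s.
Time to reach the wall: t = 62.2 / 30.53 = 2.037 s.
Height at that point: y = 42.96×2.037 − 4.900×2.037² = 67.18 m.
That is 67.18 − 32.0 = 35.2 m above the top of the wall, so the projectile clears it.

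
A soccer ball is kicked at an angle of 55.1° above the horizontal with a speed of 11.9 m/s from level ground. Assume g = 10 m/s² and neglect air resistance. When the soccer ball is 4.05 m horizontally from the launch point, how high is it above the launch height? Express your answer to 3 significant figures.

4.04 m

v_x = 11.9 cos 55.1° = 6.809 m/s, v_y0 = 11.9 sin 55.1° = 9.760 m/s.
Time to reach x = 4.05 m: t = x / v_x = 4.05 / 6.809 = 0.5948 s.
y = v_y0 t − ½ g t² = 9.760×0.5948 − 5.000×0.5948² = 4.04 m.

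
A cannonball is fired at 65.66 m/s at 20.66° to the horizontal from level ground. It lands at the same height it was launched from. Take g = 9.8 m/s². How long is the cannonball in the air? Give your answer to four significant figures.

Vertical component: v_y = 65.66 sin 20.66° = 23.166 m/s.
For a projectile landing at launch height, time of flight is t = 2 v_y / g = 2 × 23.166 / 9.8 = 4.728 s.

4.728 s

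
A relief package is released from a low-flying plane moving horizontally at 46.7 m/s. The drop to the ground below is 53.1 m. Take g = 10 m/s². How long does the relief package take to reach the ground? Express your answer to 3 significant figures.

3.26 s

The horizontal speed doesn't affect the fall. With v_y0 = 0, h = ½ g t².
t = √(2 × 53.1 / 10) = √10.62 = 3.26 s.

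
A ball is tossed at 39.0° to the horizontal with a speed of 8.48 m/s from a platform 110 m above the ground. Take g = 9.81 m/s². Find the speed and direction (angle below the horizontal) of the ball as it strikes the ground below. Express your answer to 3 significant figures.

47.2 m/s at 82.0° below the horizontal

v_x = 8.48 cos 39.0° = 6.590 m/s (constant).
|v_y| at impact = √((5.337)² + 2×9.81×110) = 46.76 m/s.
Speed = √(6.590² + 46.76²) = 47.2 m/s; angle = arctan(46.76/6.590) = 82.0° below horizontal.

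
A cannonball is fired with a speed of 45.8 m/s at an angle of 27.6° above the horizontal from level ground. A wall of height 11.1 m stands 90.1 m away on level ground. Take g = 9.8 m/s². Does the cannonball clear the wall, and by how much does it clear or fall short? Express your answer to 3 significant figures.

Yes — it clears the wall by 11.9 m.

v_x = 45.8 cos 27.6° = 40.59 m/s; v_y0 = 45.8 sin 27.6° = 21.22 m/s.
Time to reach the wall: t = 90.1 / 40.59 = 2.220 s.
Height at that point: y = 21.22×2.220 − 4.900×2.220² = 22.96 m.
That is 22.96 − 11.1 = 11.9 m above the top of the wall, so the cannonball clears it.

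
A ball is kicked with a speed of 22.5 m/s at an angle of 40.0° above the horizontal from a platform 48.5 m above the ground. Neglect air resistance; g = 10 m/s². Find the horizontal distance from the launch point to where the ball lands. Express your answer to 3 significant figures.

84.1 m

Components: v_x = 22.5 cos 40.0° = 17.24 m/s, v_y = 22.5 sin 40.0° = 14.46 m/s.
Vertical: 0 = 48.5 + 14.46 t − ½(10) t² ⇒ 5.000 t² − 14.46 t − 48.5 = 0.
t = [14.46 + √(209.1 + 970.0)] / 10.00 = 4.880 s.
Horizontal: R = v_x · t = 17.24 × 4.880 = 84.1 m.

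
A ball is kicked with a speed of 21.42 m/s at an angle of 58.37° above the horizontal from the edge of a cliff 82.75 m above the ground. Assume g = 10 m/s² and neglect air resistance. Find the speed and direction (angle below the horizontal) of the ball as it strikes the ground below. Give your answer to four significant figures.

45.98 m/s at 75.86° below the horizontal

v_x = 21.42 cos 58.37° = 11.233 m/s (constant).
|v_y| at impact = √((18.238)² + 2×10×82.75) = 44.583 m/s.
Speed = √(11.233² + 44.583²) = 45.98 m/s; angle = arctan(44.583/11.233) = 75.86° below horizontal.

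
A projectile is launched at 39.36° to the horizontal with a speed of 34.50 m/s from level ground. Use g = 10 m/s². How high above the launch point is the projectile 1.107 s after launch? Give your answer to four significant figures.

v_y0 = 34.50 sin 39.36° = 21.880 m/s.
y(t) = v_y0 t − ½ g t² = 21.880×1.107 − 5.000×1.107² = 18.09 m.

18.09 m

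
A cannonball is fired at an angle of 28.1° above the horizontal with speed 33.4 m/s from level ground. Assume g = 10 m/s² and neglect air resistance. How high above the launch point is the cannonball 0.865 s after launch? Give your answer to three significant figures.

v_y0 = 33.4 sin 28.1° = 15.73 m/s.
y(t) = v_y0 t − ½ g t² = 15.73×0.865 − 5.000×0.865² = 9.87 m.

9.87 m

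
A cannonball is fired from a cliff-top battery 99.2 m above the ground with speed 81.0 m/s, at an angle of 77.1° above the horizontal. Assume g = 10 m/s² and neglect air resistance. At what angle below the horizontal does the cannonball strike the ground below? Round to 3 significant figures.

v_x = 81.0 cos 77.1° = 18.08 m/s.
At impact |v_y| = √(v_y0² + 2 g h) = √(78.96² + 2×10×99.2) = 90.66 m/s.
Angle below horizontal = arctan(|v_y| / v_x) = arctan(90.66 / 18.08) = 78.7°.

78.7°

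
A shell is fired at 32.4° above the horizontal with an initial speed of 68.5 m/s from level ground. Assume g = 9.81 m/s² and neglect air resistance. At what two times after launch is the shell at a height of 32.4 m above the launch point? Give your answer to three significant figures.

1.02 s and 6.46 s

v_y0 = 68.5 sin 32.4° = 36.70 m/s.
Set y = v_y0 t − ½ g t² = 32.4: 4.905 t² − 36.70 t + 32.4 = 0.
t = [36.70 ± √(1347 − 635.7)] / 9.81 = (36.70 ± 26.67) / 9.81, giving t = 1.02 s or t = 6.46 s.
So the shell is at 32.4 m at t = 1.02 s (rising) and t = 6.46 s (falling).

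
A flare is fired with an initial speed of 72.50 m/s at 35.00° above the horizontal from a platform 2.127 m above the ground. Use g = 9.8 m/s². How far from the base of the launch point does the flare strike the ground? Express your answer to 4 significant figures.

Components: v_x = 72.50 cos 35.00° = 59.389 m/s, v_y = 72.50 sin 35.00° = 41.584 m/s.
Vertical: 0 = 2.127 + 41.584 t − ½(9.8) t² ⇒ 4.900 t² − 41.584 t − 2.127 = 0.
t = [41.584 + √(1729.2 + 41.689)] / 9.800 = 8.5373 s.
Horizontal: R = v_x · t = 59.389 × 8.5373 = 507.0 m.

507.0 m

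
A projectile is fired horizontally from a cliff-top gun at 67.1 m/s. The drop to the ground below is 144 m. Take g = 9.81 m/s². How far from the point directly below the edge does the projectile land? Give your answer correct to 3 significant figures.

364 m

Initial vertical velocity is zero, so the fall time comes from h = ½ g t²: t = √(2 × 144 / 9.81) = 5.418 s.
Horizontal motion is uniform at 67.1 m/s, so x = 67.1 × 5.418 = 364 m.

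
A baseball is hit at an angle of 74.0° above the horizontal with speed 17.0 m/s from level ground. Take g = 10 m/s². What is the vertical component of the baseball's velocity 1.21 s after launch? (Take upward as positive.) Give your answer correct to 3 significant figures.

Initial vertical component: v_y0 = 17.0 sin 74.0° = 16.34 m/s.
v_y(t) = v_y0 − g t = 16.34 − 10 × 1.21 = 4.24 m/s.

4.24 m/s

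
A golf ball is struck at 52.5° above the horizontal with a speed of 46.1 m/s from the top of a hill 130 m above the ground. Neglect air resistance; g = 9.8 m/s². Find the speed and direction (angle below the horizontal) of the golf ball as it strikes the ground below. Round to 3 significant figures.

68.4 m/s at 65.8° below the horizontal

v_x = 46.1 cos 52.5° = 28.06 m/s (constant).
|v_y| at impact = √((36.57)² + 2×9.8×130) = 62.33 m/s.
Speed = √(28.06² + 62.33²) = 68.4 m/s; angle = arctan(62.33/28.06) = 65.8° below horizontal.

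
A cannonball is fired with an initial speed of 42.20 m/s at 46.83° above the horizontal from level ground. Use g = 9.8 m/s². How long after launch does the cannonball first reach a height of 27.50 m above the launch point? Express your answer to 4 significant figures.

1.079 s

v_y0 = 42.20 sin 46.83° = 30.778 m/s.
Set y = v_y0 t − ½ g t² = 27.50: 4.900 t² − 30.778 t + 27.50 = 0.
t = [30.778 ± √(947.29 − 539.00)] / 9.8 = (30.778 ± 20.206) / 9.8, giving t = 1.079 s or t = 5.202 s.
The cannonball is on the way up at the first time, so t = 1.079 s.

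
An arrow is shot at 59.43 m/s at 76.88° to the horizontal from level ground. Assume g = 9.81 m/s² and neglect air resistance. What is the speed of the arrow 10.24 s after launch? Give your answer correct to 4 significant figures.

v_x = 59.43 cos 76.88° = 13.490 m/s (constant).
v_y(t) = 59.43 sin 76.88° − g t = 57.879 − 9.81 × 10.24 = -42.575 m/s.
Speed = √(v_x² + v_y²) = √(181.98 + 1812.6) = 44.66 m/s.

44.66 m/s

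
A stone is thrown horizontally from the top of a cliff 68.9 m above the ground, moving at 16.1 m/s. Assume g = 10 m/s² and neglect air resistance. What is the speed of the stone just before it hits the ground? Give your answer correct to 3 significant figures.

Fall time: t = √(2 × 68.9 / 10) = 3.712 s.
At impact: v_x = 16.1 m/s (unchanged), v_y = g t = 10 × 3.712 = 37.12 m/s.
Speed = √(v_x² + v_y²) = √(259.2 + 1378) = 40.5 m/s.

40.5 m/s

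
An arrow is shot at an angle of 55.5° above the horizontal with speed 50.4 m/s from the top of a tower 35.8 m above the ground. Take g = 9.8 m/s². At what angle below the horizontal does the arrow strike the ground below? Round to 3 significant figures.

59.9°

v_x = 50.4 cos 55.5° = 28.55 m/s.
At impact |v_y| = √(v_y0² + 2 g h) = √(41.54² + 2×9.8×35.8) = 49.27 m/s.
Angle below horizontal = arctan(|v_y| / v_x) = arctan(49.27 / 28.55) = 59.9°.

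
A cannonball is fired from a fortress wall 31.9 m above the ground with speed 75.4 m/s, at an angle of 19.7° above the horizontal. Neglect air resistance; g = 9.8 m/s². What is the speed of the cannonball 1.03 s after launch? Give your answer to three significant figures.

72.6 m/s

v_x = 75.4 cos 19.7° = 70.99 m/s (constant).
v_y(t) = 75.4 sin 19.7° − g t = 25.42 − 9.8 × 1.03 = 15.33 m/s.
Speed = √(v_x² + v_y²) = √(5040 + 235.0) = 72.6 m/s.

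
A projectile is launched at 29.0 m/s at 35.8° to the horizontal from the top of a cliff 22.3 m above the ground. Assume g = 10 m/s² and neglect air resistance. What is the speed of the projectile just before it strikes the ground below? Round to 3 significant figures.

v_x = 29.0 cos 35.8° = 23.52 m/s is unchanged throughout.
For the vertical component, v_y² = v_y0² + 2 g h = (16.96)² + 2×10×22.3 = 733.6, so |v_y| = 27.09 m/s.
Impact speed = √(v_x² + v_y²) = √(553.2 + 733.6) = 35.9 m/s.

35.9 m/s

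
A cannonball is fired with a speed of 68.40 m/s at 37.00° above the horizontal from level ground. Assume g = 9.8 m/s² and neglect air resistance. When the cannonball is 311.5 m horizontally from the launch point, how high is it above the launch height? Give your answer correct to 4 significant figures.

75.40 m

v_x = 68.40 cos 37.00° = 54.627 m/s, v_y0 = 68.40 sin 37.00° = 41.164 m/s.
Time to reach x = 311.5 m: t = x / v_x = 311.5 / 54.627 = 5.7023 s.
y = v_y0 t − ½ g t² = 41.164×5.7023 − 4.900×5.7023² = 75.40 m.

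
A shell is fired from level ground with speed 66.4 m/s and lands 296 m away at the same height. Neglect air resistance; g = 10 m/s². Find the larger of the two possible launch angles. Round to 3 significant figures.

68.9°

Level-ground range: R = v₀² sin(2θ)/g ⇒ sin 2θ = R g / v₀² = 296×10/66.4² = 0.6714.
2θ = arcsin(0.6714) = 42.18° or 180° − 42.18° = 137.82°.
So θ = 21.1° or θ = 68.9°.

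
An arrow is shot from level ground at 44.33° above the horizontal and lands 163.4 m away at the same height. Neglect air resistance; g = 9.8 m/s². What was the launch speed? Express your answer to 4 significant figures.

On level ground, R = v₀² sin(2θ) / g, so v₀ = √(R g / sin 2θ).
sin(2 × 44.33°) = 0.9997.
v₀ = √(163.4 × 9.8 / 0.9997) = √1601.8 = 40.02 m/s.

40.02 m/s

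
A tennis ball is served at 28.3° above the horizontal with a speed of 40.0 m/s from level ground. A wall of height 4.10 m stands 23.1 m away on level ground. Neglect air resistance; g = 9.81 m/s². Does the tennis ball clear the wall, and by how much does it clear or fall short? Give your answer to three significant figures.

v_x = 40.0 cos 28.3° = 35.22 m/s; v_y0 = 40.0 sin 28.3° = 18.96 m/s.
Time to reach the wall: t = 23.1 / 35.22 = 0.6559 s.
Height at that point: y = 18.96×0.6559 − 4.905×0.6559² = 10.33 m.
That is 10.33 − 4.10 = 6.23 m above the top of the wall, so the tennis ball clears it.

Yes — it clears the wall by 6.23 m.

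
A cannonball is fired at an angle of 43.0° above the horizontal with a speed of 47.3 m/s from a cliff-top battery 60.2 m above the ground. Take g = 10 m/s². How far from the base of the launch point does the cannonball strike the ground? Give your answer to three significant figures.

Components: v_x = 47.3 cos 43.0° = 34.59 m/s, v_y = 47.3 sin 43.0° = 32.26 m/s.
Vertical: 0 = 60.2 + 32.26 t − ½(10) t² ⇒ 5.000 t² − 32.26 t − 60.2 = 0.
t = [32.26 + √(1041 + 1204)] / 10.00 = 7.964 s.
Horizontal: R = v_x · t = 34.59 × 7.964 = 275 m.

275 m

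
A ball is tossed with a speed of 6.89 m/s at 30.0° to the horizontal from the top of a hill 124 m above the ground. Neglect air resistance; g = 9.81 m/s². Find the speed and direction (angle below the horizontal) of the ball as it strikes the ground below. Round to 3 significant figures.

49.8 m/s at 83.1° below the horizontal

v_x = 6.89 cos 30.0° = 5.967 m/s (constant).
|v_y| at impact = √((3.445)² + 2×9.81×124) = 49.44 m/s.
Speed = √(5.967² + 49.44²) = 49.8 m/s; angle = arctan(49.44/5.967) = 83.1° below horizontal.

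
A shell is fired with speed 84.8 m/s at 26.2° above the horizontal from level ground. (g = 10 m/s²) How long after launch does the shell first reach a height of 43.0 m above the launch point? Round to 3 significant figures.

v_y0 = 84.8 sin 26.2° = 37.44 m/s.
Set y = v_y0 t − ½ g t² = 43.0: 5.000 t² − 37.44 t + 43.0 = 0.
t = [37.44 ± √(1402 − 860.0)] / 10 = (37.44 ± 23.28) / 10, giving t = 1.42 s or t = 6.07 s.
The shell is on the way up at the first time, so t = 1.42 s.

1.42 s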